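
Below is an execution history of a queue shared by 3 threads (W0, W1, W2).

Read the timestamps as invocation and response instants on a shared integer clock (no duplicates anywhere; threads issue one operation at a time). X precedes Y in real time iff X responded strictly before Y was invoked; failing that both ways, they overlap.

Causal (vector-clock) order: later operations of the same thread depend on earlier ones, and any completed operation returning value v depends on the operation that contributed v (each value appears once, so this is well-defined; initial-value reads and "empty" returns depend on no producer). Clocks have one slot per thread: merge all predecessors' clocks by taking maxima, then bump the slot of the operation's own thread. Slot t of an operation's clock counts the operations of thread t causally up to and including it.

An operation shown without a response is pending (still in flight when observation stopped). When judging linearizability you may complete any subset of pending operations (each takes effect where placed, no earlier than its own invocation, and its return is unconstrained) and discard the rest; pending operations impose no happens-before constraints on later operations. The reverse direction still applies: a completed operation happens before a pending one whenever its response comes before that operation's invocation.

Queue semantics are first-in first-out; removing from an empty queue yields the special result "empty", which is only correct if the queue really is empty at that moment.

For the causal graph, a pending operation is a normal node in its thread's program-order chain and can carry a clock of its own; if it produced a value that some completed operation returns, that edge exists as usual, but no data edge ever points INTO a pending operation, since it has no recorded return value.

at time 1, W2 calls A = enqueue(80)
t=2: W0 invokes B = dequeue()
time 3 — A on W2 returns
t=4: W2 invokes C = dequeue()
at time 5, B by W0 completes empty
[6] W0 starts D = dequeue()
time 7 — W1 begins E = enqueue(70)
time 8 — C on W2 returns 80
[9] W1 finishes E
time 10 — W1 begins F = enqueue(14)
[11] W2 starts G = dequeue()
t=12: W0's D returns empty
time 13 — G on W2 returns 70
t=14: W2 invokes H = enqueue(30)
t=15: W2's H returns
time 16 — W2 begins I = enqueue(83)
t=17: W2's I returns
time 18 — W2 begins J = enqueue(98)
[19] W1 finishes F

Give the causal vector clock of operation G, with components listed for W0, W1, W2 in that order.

invoked at 1, A has no predecessors; its own W2 bump gives (0, 0, 1)
invoked at 7, E has no predecessors; its own W1 bump gives (0, 1, 0)
invoked at 2, B has no predecessors; its own W0 bump gives (1, 0, 0)
merge at C (invoked 4): VC(A)=(0, 0, 1), own-thread bump on W2 → (0, 0, 2)
merge at F (invoked 10): VC(E)=(0, 1, 0), own-thread bump on W1 → (0, 2, 0)
merge at D (invoked 6): VC(B)=(1, 0, 0), own-thread bump on W0 → (2, 0, 0)
merge at G (invoked 11): VC(C)=(0, 0, 2), VC(E)=(0, 1, 0), own-thread bump on W2 → (0, 1, 3)
merge at H (invoked 14): VC(G)=(0, 1, 3), own-thread bump on W2 → (0, 1, 4)
merge at I (invoked 16): VC(H)=(0, 1, 4), own-thread bump on W2 → (0, 1, 5)
merge at J (invoked 18): VC(I)=(0, 1, 5), own-thread bump on W2 → (0, 1, 6)
target: VC(G) = (0, 1, 3)

(0, 1, 3)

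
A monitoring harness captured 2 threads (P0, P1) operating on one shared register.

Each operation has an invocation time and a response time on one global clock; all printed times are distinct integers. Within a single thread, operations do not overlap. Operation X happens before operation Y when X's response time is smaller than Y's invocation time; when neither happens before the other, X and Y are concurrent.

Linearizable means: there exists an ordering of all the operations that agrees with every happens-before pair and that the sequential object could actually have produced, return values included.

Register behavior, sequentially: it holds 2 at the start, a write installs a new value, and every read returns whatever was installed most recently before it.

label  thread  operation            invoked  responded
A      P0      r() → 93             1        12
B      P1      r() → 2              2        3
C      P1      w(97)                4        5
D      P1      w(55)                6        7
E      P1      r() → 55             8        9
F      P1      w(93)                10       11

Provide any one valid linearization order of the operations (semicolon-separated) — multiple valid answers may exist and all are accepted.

B; C; D; E; F; A

step 1: B r() → 2 — value 2
step 2: C w(97) — value 97
step 3: D w(55) — value 55
step 4: E r() → 55 — value 55
step 5: F w(93) — value 93
step 6: A r() → 93 — value 93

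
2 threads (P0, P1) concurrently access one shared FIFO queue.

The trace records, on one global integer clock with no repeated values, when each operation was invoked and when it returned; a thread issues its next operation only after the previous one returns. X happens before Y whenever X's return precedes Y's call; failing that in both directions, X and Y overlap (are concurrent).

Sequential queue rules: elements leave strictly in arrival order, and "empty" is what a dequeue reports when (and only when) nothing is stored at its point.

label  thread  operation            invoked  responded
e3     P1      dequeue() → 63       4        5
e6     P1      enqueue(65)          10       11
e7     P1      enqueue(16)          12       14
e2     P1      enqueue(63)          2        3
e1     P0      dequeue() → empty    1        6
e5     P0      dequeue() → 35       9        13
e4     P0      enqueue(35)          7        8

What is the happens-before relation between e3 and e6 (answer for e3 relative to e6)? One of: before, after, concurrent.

e3 spans [4,5], e6 spans [10,11]
resp(e3)=5 < inv(e6)=10

before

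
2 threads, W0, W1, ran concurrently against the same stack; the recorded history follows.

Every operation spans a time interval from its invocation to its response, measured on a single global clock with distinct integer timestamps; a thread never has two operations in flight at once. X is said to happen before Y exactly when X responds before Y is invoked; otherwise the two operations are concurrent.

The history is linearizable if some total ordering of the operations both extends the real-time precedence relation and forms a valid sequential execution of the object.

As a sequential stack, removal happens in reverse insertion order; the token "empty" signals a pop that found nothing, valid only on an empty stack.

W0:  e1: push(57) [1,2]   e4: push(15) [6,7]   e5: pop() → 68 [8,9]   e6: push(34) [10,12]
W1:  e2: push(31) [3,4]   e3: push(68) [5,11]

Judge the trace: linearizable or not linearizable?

a witness: e1, e2, e4, e3, e5, e6
1. e1 push(57), leaving stack <57>
2. e2 push(31), leaving stack <57,31>
3. e4 push(15), leaving stack <57,31,15>
4. e3 push(68), leaving stack <57,31,15,68>
5. e5 pop() → 68, leaving stack <57,31,15>
6. e6 push(34), leaving stack <57,31,15,34>

linearizable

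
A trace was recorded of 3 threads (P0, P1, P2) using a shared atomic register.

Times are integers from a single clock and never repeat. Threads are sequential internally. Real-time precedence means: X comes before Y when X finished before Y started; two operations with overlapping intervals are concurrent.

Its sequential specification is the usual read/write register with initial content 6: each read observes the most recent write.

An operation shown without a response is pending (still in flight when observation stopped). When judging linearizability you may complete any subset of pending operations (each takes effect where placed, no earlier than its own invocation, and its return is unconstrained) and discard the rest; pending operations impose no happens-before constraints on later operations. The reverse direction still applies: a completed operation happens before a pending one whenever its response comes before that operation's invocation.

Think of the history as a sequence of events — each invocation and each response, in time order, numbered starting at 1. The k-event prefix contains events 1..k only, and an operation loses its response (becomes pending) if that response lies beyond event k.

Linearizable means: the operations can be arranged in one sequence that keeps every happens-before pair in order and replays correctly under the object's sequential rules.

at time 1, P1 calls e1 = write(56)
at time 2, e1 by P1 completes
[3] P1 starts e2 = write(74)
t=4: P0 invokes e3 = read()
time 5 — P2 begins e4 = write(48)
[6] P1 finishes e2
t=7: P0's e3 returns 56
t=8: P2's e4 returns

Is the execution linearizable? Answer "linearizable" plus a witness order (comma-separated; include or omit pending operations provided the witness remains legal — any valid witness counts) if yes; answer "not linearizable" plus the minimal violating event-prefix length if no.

linearizable — witness: e1, e3, e2, e4

step 1: e1 write(56) — value 56
step 2: e3 read() → 56 — value 56
step 3: e2 write(74) — value 74
step 4: e4 write(48) — value 48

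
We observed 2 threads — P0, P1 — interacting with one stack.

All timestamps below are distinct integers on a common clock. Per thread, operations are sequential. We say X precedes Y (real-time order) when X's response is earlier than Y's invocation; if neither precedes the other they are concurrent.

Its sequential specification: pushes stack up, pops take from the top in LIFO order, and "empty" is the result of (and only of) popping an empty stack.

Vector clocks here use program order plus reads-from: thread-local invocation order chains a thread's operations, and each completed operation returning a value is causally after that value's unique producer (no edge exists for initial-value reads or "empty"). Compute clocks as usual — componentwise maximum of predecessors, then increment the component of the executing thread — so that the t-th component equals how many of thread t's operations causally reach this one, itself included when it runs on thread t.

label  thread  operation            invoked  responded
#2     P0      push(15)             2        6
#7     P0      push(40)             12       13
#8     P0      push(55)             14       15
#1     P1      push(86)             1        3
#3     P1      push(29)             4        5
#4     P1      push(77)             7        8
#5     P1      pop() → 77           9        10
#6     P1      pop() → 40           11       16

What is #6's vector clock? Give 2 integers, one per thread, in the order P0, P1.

no predecessors for #1 (invoked 1): P1 increments from zero → (0, 1)
no predecessors for #2 (invoked 2): P0 increments from zero → (1, 0)
from VC(#1)=(0, 1), #3 (invoked 4) maxes components and bumps P1 → (0, 2)
from VC(#2)=(1, 0), #7 (invoked 12) maxes components and bumps P0 → (2, 0)
from VC(#3)=(0, 2), #4 (invoked 7) maxes components and bumps P1 → (0, 3)
from VC(#7)=(2, 0), #8 (invoked 14) maxes components and bumps P0 → (3, 0)
from VC(#4)=(0, 3), #5 (invoked 9) maxes components and bumps P1 → (0, 4)
from VC(#5)=(0, 4), VC(#7)=(2, 0), #6 (invoked 11) maxes components and bumps P1 → (2, 5)
target: VC(#6) = (2, 5)

(2, 5)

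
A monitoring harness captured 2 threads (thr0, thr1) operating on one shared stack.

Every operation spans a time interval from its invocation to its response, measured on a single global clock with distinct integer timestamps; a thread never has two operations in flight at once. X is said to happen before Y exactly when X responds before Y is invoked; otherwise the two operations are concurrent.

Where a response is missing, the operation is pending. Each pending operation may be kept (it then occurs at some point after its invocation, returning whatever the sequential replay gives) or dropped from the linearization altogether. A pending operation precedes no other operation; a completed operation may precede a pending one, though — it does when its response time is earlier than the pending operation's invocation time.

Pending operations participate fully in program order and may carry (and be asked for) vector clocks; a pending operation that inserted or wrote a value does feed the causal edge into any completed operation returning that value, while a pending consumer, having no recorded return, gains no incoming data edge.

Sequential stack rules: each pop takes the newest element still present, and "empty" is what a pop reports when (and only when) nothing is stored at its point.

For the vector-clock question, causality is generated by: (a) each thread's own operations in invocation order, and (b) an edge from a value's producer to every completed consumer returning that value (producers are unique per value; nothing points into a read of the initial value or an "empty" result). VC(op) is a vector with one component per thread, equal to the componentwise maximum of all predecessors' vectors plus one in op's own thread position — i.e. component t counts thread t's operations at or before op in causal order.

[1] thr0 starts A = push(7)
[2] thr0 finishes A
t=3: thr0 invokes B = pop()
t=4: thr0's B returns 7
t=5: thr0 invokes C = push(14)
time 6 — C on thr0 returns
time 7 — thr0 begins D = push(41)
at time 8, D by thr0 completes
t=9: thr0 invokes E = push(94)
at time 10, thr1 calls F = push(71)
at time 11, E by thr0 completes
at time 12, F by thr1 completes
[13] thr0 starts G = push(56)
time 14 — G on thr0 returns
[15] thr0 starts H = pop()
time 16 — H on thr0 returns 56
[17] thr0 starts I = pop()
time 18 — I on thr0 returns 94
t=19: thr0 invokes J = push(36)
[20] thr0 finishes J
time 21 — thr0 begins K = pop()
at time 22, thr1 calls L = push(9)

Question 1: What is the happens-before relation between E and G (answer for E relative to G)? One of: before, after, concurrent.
before

E spans [9,11], G spans [13,14]
resp(E)=11 < inv(G)=13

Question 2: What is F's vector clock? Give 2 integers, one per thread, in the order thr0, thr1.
(0, 1)

root op F, invoked 10: fresh clock plus thr1's own tick → (0, 1)
root op A, invoked 1: fresh clock plus thr0's own tick → (1, 0)
from VC(F)=(0, 1), L (invoked 22) maxes components and bumps thr1 → (0, 2)
from VC(A)=(1, 0), B (invoked 3) maxes components and bumps thr0 → (2, 0)
from VC(B)=(2, 0), C (invoked 5) maxes components and bumps thr0 → (3, 0)
from VC(C)=(3, 0), D (invoked 7) maxes components and bumps thr0 → (4, 0)
from VC(D)=(4, 0), E (invoked 9) maxes components and bumps thr0 → (5, 0)
from VC(E)=(5, 0), G (invoked 13) maxes components and bumps thr0 → (6, 0)
from VC(G)=(6, 0), H (invoked 15) maxes components and bumps thr0 → (7, 0)
from VC(E)=(5, 0), VC(H)=(7, 0), I (invoked 17) maxes components and bumps thr0 → (8, 0)
from VC(I)=(8, 0), J (invoked 19) maxes components and bumps thr0 → (9, 0)
from VC(J)=(9, 0), K (invoked 21) maxes components and bumps thr0 → (10, 0)
target: VC(F) = (0, 1)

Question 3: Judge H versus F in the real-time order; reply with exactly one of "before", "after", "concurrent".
after

H spans [15,16], F spans [10,12]
resp(F)=12 < inv(H)=15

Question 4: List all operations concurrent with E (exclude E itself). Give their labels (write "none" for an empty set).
F

E spans [9,11]: anything still running between times 9 and 11 counts as concurrent
A [1,2]: before
B [3,4]: before
C [5,6]: before
D [7,8]: before
F [10,12]: concurrent
G [13,14]: after
H [15,16]: after
I [17,18]: after
J [19,20]: after
K [21,…): after
L [22,…): after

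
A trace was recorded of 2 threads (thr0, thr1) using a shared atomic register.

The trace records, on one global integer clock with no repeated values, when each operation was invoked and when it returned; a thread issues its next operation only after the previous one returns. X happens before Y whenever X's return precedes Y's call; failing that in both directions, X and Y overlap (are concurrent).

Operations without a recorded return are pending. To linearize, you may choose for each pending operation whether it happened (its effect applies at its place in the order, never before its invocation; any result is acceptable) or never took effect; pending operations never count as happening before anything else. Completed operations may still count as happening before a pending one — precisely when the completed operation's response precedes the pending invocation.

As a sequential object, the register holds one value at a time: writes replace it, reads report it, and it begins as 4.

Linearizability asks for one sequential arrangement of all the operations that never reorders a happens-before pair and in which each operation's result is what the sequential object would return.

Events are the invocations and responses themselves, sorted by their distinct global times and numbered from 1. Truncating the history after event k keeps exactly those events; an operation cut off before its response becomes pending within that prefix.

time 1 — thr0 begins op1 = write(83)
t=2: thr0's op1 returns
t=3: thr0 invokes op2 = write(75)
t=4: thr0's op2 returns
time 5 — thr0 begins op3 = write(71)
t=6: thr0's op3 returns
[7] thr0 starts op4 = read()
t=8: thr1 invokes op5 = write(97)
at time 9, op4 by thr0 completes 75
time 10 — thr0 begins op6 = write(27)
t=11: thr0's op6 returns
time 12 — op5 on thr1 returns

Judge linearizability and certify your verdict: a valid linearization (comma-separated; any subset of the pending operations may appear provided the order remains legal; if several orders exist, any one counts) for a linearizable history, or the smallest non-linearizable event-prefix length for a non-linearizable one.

not linearizable — minimal violating prefix: 9 events

events 1..8 are fine; event 9 — the response of op4 at time 9 — makes the prefix non-linearizable
exhaustive check: the 4 completed atomic register ops admit one real-time order; illegal
no completion choice of the 1 pending operation (op5) rescues it — every subset was tried
for example op1, op2, op3, op4 (pending dropped) fails at step 4: op4 read() → 75 is not legal there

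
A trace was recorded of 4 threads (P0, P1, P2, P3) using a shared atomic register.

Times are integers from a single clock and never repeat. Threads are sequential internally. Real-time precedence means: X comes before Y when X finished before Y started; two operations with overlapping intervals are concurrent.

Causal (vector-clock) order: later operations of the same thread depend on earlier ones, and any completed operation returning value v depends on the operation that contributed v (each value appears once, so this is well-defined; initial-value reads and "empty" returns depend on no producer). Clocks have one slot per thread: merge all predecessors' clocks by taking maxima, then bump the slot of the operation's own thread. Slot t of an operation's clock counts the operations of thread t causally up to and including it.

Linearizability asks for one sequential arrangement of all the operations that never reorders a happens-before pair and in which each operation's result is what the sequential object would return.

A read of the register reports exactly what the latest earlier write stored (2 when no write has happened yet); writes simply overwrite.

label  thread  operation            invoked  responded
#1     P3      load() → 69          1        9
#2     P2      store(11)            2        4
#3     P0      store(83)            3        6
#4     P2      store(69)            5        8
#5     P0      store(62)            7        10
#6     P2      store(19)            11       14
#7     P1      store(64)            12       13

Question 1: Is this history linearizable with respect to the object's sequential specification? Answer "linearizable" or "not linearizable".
one valid linearization: #2, #3, #4, #1, #5, #6, #7
1. #2 store(11), leaving value 11
2. #3 store(83), leaving value 83
3. #4 store(69), leaving value 69
4. #1 load() → 69, leaving value 69
5. #5 store(62), leaving value 62
6. #6 store(19), leaving value 19
7. #7 store(64), leaving value 64

linearizable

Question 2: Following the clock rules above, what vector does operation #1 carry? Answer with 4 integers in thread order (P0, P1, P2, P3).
no predecessors for #2 (invoked 2): P2 increments from zero → (0, 0, 1, 0)
no predecessors for #7 (invoked 12): P1 increments from zero → (0, 1, 0, 0)
no predecessors for #3 (invoked 3): P0 increments from zero → (1, 0, 0, 0)
#4 (invocation 5): componentwise max over VC(#2)=(0, 0, 1, 0), +1 at P2, giving (0, 0, 2, 0)
#5 (invocation 7): componentwise max over VC(#3)=(1, 0, 0, 0), +1 at P0, giving (2, 0, 0, 0)
#1 (invocation 1): componentwise max over VC(#4)=(0, 0, 2, 0), +1 at P3, giving (0, 0, 2, 1)
#6 (invocation 11): componentwise max over VC(#4)=(0, 0, 2, 0), +1 at P2, giving (0, 0, 3, 0)
target: VC(#1) = (0, 0, 2, 1)

(0, 0, 2, 1)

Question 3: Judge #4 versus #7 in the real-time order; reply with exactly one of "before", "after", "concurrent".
#4 spans [5,8], #7 spans [12,13]
resp(#4)=8 < inv(#7)=12

before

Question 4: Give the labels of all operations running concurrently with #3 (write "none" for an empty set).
overlap test against #3 [3,6]: concurrent iff the interval meets 3..6
#1 [1,9]: concurrent
#2 [2,4]: concurrent
#4 [5,8]: concurrent
#5 [7,10]: after
#6 [11,14]: after
#7 [12,13]: after

#1, #2, #4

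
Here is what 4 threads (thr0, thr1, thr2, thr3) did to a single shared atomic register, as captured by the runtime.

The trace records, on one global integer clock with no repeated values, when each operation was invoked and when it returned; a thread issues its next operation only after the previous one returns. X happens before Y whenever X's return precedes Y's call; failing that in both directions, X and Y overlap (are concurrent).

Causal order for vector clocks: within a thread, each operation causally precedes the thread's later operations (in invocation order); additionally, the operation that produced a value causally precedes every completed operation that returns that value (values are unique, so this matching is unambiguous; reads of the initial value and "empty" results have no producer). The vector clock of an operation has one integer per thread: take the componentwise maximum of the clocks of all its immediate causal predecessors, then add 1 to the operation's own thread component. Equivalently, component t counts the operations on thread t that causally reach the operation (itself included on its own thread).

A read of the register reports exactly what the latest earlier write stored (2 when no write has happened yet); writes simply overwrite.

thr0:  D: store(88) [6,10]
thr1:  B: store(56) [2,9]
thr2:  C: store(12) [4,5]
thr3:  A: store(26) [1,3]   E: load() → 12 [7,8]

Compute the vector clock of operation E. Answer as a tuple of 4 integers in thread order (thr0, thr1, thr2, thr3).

(0, 0, 1, 2)

no predecessors for A (invoked 1): thr3 increments from zero → (0, 0, 0, 1)
no predecessors for C (invoked 4): thr2 increments from zero → (0, 0, 1, 0)
no predecessors for B (invoked 2): thr1 increments from zero → (0, 1, 0, 0)
no predecessors for D (invoked 6): thr0 increments from zero → (1, 0, 0, 0)
E (invocation 7): componentwise max over VC(A)=(0, 0, 0, 1), VC(C)=(0, 0, 1, 0), +1 at thr3, giving (0, 0, 1, 2)
target: VC(E) = (0, 0, 1, 2)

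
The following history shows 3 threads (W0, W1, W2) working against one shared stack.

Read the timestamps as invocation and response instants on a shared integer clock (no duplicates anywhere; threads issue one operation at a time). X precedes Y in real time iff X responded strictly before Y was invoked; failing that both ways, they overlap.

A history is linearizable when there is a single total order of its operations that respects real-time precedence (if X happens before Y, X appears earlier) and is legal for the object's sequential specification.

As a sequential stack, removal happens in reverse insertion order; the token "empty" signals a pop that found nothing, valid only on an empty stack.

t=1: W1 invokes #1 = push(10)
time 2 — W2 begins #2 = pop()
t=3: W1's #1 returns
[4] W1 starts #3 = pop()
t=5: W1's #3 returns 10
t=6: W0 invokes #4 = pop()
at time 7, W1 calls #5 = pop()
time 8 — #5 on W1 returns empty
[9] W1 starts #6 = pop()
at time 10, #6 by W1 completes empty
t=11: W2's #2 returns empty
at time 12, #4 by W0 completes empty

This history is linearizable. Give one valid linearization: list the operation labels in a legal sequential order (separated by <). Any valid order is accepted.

#1 < #3 < #2 < #4 < #5 < #6

after step 1 (#1 push(10)): stack <10>
after step 2 (#3 pop() → 10): stack <>
after step 3 (#2 pop() → empty): stack <>
after step 4 (#4 pop() → empty): stack <>
after step 5 (#5 pop() → empty): stack <>
after step 6 (#6 pop() → empty): stack <>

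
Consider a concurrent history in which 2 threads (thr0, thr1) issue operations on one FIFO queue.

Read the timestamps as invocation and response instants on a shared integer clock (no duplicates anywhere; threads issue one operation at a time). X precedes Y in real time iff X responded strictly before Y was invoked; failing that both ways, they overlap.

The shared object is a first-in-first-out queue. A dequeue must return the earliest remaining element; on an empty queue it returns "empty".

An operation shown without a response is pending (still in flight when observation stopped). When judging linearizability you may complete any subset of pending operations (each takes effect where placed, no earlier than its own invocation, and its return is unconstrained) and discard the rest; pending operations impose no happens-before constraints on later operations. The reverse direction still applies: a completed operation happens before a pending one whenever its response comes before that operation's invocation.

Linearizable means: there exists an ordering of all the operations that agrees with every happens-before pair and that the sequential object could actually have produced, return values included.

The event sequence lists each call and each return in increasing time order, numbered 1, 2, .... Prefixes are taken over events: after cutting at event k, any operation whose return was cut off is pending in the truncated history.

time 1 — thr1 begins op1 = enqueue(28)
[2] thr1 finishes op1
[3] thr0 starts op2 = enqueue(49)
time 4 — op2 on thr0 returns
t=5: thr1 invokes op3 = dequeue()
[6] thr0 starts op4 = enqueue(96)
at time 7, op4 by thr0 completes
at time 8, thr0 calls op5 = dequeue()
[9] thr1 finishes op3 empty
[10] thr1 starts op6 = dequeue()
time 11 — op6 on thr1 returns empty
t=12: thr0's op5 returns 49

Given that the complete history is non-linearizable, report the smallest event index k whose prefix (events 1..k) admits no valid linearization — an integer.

9

events 1..8 are linearizable; a witness order is op1, op2, op3, op4:
after step 1 (op1 enqueue(28)): queue <28>
after step 2 (op2 enqueue(49)): queue <28,49>
after step 3 (op3 dequeue() (pending, included)): queue <49>
after step 4 (op4 enqueue(96)): queue <49,96>
include event 9 — op3 responding at 9 — and every candidate order breaks
completion choices over the 1 pending operation (op5) were checked; none helps
e.g. op1, op2, op3, op4 (pending dropped): illegal at step 3, since op3 dequeue() → empty cannot apply there
e.g. op1, op2, op4, op3 (pending dropped): illegal at step 4, since op3 dequeue() → empty cannot apply there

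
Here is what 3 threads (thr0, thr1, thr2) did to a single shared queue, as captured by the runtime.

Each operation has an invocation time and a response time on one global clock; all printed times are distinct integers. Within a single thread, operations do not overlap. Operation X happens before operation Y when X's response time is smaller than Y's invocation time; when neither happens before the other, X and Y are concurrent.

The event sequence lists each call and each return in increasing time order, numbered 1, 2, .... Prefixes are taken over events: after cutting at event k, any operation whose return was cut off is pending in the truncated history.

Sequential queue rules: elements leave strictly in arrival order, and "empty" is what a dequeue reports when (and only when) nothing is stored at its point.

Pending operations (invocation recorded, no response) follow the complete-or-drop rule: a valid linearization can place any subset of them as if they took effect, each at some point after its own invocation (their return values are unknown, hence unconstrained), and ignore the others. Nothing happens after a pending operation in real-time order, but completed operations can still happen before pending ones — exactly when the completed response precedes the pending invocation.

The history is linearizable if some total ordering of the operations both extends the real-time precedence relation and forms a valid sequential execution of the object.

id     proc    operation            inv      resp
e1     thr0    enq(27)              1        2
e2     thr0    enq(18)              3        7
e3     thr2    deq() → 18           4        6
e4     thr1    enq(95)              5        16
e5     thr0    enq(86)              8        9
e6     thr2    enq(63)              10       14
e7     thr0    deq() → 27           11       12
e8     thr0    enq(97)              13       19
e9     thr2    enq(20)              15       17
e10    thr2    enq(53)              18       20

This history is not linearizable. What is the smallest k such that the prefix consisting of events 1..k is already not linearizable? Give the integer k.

one valid order for events 1..5 is e1:
1. e1 enq(27), leaving queue <27>
with event 6 included (e3 responding at time 6), all real-time-consistent orders fail
include/drop combinations of the 2 pending operations (e2, e4) were all tried; none helps
for example e1, e3 (pending dropped) fails at step 2: e3 deq() → 18 is not legal there

6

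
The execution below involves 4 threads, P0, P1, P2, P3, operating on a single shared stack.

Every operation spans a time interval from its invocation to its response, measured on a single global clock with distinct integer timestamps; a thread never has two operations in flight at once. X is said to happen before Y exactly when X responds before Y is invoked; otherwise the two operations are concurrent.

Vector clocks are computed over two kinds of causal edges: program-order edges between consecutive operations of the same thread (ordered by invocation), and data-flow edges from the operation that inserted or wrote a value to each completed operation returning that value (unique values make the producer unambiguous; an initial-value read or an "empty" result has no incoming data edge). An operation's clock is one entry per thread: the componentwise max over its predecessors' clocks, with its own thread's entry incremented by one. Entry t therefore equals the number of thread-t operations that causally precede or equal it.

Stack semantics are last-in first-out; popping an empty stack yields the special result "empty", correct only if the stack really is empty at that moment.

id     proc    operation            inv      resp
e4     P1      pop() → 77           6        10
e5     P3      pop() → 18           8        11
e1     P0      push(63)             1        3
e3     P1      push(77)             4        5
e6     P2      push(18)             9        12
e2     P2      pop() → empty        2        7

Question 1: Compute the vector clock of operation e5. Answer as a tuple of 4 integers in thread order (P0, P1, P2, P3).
(0, 0, 2, 1)

no predecessors for e2 (invoked 2): P2 increments from zero → (0, 0, 1, 0)
no predecessors for e3 (invoked 4): P1 increments from zero → (0, 1, 0, 0)
no predecessors for e1 (invoked 1): P0 increments from zero → (1, 0, 0, 0)
e6, invoked 9, takes VC(e2)=(0, 0, 1, 0) under max, adds 1 for P2 → (0, 0, 2, 0)
e4, invoked 6, takes VC(e3)=(0, 1, 0, 0) under max, adds 1 for P1 → (0, 2, 0, 0)
e5, invoked 8, takes VC(e6)=(0, 0, 2, 0) under max, adds 1 for P3 → (0, 0, 2, 1)
target: VC(e5) = (0, 0, 2, 1)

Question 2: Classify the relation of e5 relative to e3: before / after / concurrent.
after

e5 spans [8,11], e3 spans [4,5]
resp(e3)=5 < inv(e5)=8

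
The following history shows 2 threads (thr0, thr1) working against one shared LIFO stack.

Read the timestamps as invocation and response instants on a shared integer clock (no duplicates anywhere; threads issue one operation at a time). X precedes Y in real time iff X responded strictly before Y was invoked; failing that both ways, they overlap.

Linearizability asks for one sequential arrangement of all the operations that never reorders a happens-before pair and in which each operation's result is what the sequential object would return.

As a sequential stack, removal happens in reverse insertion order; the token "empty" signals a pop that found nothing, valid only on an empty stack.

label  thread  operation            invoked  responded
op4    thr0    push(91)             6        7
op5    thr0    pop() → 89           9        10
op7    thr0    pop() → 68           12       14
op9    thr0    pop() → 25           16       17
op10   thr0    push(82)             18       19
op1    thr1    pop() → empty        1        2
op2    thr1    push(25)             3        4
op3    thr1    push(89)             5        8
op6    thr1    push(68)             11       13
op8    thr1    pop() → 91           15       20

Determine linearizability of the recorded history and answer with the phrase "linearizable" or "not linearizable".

witness order: op1, op2, op4, op3, op5, op6, op7, op8, op9, op10
step 1: op1 pop() → empty — stack <>
step 2: op2 push(25) — stack <25>
step 3: op4 push(91) — stack <25,91>
step 4: op3 push(89) — stack <25,91,89>
step 5: op5 pop() → 89 — stack <25,91>
step 6: op6 push(68) — stack <25,91,68>
step 7: op7 pop() → 68 — stack <25,91>
step 8: op8 pop() → 91 — stack <25>
step 9: op9 pop() → 25 — stack <>
step 10: op10 push(82) — stack <82>

linearizable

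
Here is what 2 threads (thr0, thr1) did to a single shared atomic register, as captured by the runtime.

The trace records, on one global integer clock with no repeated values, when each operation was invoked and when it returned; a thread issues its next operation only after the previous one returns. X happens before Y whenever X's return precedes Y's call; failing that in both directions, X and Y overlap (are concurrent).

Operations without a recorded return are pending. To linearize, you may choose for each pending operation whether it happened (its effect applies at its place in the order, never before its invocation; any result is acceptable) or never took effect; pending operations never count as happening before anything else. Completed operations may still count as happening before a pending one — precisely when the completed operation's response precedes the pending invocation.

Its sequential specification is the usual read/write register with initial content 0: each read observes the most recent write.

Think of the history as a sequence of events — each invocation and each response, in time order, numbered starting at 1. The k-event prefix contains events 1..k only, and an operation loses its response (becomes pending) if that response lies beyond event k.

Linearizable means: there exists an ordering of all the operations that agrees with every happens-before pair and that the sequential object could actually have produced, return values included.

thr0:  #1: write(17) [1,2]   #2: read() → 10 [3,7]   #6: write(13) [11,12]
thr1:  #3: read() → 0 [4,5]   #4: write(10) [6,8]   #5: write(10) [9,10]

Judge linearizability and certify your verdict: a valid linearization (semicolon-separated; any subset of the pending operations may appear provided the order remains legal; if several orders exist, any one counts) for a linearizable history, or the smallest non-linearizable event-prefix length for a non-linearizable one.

through event 4 a valid linearization exists; event 5 (#3 responding at time 5) ends that
the sole real-time-consistent order of 2 completed operations fails the atomic register replay
include/drop combinations of the 1 pending operation (#2) were all tried; none helps
e.g. #1, #3 (pending dropped): illegal at step 2, since #3 read() → 0 cannot apply there

not linearizable — minimal violating prefix: 5 events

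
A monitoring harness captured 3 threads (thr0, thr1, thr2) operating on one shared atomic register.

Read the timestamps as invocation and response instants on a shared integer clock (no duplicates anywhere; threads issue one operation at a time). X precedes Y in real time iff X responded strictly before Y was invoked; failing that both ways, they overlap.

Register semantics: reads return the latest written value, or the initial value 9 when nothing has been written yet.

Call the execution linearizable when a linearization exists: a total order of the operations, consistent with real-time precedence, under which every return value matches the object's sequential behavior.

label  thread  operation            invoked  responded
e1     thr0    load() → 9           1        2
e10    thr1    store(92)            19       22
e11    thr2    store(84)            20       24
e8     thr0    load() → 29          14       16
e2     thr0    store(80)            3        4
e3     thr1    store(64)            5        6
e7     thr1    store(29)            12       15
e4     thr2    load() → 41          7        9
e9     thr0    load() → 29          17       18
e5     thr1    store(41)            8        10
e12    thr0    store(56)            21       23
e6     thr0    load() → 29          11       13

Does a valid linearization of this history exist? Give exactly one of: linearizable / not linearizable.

linearizable

witness order: e1, e2, e3, e5, e4, e7, e6, e8, e9, e10, e11, e12
1. e1 load() → 9, leaving value 9
2. e2 store(80), leaving value 80
3. e3 store(64), leaving value 64
4. e5 store(41), leaving value 41
5. e4 load() → 41, leaving value 41
6. e7 store(29), leaving value 29
7. e6 load() → 29, leaving value 29
8. e8 load() → 29, leaving value 29
9. e9 load() → 29, leaving value 29
10. e10 store(92), leaving value 92
11. e11 store(84), leaving value 84
12. e12 store(56), leaving value 56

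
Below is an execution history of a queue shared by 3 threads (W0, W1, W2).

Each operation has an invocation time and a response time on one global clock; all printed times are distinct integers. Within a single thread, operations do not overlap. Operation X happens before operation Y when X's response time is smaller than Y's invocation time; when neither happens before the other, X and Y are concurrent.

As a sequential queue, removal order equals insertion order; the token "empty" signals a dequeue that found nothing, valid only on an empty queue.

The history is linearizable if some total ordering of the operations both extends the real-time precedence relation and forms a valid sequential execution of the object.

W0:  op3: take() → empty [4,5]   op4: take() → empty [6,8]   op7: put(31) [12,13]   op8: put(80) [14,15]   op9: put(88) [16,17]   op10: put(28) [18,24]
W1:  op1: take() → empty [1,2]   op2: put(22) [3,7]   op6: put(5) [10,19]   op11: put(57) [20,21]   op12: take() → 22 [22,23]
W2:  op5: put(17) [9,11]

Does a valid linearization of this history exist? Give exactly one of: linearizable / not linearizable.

linearizable

a witness: op1, op3, op4, op2, op5, op6, op7, op8, op9, op10, op11, op12
step 1: op1 take() → empty — queue <>
step 2: op3 take() → empty — queue <>
step 3: op4 take() → empty — queue <>
step 4: op2 put(22) — queue <22>
step 5: op5 put(17) — queue <22,17>
step 6: op6 put(5) — queue <22,17,5>
step 7: op7 put(31) — queue <22,17,5,31>
step 8: op8 put(80) — queue <22,17,5,31,80>
step 9: op9 put(88) — queue <22,17,5,31,80,88>
step 10: op10 put(28) — queue <22,17,5,31,80,88,28>
step 11: op11 put(57) — queue <22,17,5,31,80,88,28,57>
step 12: op12 take() → 22 — queue <17,5,31,80,88,28,57>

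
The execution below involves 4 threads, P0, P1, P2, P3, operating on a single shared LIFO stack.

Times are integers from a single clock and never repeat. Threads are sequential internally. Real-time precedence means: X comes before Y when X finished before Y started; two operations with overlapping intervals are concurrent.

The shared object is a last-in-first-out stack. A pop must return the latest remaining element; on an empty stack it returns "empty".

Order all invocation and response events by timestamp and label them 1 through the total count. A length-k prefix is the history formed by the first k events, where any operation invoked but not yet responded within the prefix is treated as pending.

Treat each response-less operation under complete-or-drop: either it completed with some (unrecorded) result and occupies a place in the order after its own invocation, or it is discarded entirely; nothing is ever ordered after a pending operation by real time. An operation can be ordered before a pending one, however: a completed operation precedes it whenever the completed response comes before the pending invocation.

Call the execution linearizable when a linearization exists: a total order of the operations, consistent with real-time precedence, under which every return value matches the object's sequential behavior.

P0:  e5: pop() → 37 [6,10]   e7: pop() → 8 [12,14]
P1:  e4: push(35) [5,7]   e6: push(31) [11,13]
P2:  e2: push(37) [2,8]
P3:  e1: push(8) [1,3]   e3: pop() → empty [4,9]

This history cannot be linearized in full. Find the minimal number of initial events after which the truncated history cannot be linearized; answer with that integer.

10

events 1..9 are still linearizable — one witness is e1, e5, e3, e2, e4:
1. e1 push(8), leaving stack <8>
2. e5 pop() (pending, included), leaving stack <>
3. e3 pop() → empty, leaving stack <>
4. e2 push(37), leaving stack <37>
5. e4 push(35), leaving stack <37,35>
at event 10 (e5's time-10 response) nothing linearizes any more
sample order e1, e2, e3, e4, e5 stalls at step 3 — e3 pop() → empty has no legal effect
sample order e1, e2, e3, e5, e4 stalls at step 3 — e3 pop() → empty has no legal effect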